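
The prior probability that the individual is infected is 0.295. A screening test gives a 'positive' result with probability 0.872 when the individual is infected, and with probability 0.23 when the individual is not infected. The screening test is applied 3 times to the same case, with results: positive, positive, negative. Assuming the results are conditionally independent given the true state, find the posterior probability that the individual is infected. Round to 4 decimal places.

Posterior P(H) ≈ 0.5000

With H the event that the individual is infected, the joint likelihood of the observed sequence is P(data|H) = 0.872·0.872·0.128 = 0.097329 and P(data|¬H) = 0.23·0.23·0.77 = 0.040733.
Bayes: P(H|data) = 0.295·0.097329 / (0.295·0.097329 + 0.705·0.040733) = 0.028712/0.057429 = 0.5000.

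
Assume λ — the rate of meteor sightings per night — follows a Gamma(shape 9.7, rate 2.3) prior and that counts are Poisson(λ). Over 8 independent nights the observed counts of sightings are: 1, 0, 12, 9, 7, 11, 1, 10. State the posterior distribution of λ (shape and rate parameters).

Posterior: Gamma(shape=60.7, rate=10.3)

The Poisson likelihood adds the total count to the shape and the number of exposure periods to the rate. Here ∑xᵢ = 51 and n = 8, so shape 9.7→60.7 and rate 2.3→10.3.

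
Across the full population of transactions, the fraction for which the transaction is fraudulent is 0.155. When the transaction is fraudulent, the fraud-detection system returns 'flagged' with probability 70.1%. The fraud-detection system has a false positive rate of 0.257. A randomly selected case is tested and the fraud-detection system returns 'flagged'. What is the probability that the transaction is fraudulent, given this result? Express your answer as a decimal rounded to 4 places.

Write H for 'the transaction is fraudulent'. Prior odds H:¬H = 0.155/0.845 = 0.18343. For the 'flagged' outcome, the likelihood ratio is 0.701/0.257 = 2.7276.
Posterior odds = 0.18343 × 2.7276 = 0.50033, so P(H|E) = 0.50033/(1+0.50033) = 0.3335.

P(H | E) ≈ 0.3335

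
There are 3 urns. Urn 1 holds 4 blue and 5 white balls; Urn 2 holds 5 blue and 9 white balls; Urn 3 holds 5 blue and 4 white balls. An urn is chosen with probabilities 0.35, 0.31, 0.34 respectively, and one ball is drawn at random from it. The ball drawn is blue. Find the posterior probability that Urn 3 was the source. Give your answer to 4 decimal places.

Posterior probability ≈ 0.4150

P(blue|Urn 1) = 0.4444; P(blue|Urn 2) = 0.3571; P(blue|Urn 3) = 0.5556.
Prior × likelihood for each source: 0.35·0.4444=0.1556, 0.31·0.3571=0.1107, 0.34·0.5556=0.1889. Summing gives P(blue) = 0.45516.
P(Urn 3 | blue) = 0.1889 / 0.45516 = 0.4150.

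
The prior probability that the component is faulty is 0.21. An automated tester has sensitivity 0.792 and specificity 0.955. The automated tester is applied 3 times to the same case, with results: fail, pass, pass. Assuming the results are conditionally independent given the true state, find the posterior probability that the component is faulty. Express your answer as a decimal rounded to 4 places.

Posterior P(H) ≈ 0.1816

With H the event that the component is faulty, the joint likelihood of the observed sequence is P(data|H) = 0.792·0.208·0.208 = 0.034265 and P(data|¬H) = 0.045·0.955·0.955 = 0.041041.
Bayes: P(H|data) = 0.21·0.034265 / (0.21·0.034265 + 0.79·0.041041) = 0.0071957/0.039618 = 0.1816.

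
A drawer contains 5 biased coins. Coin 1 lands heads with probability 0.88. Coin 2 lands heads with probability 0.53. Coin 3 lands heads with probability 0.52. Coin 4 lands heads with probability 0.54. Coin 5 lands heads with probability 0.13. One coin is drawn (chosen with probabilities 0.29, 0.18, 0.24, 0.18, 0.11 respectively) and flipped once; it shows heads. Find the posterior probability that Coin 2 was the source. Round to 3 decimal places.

Posterior probability ≈ 0.163

P(heads|C1) = 0.88; P(heads|C2) = 0.53; P(heads|C3) = 0.52; P(heads|C4) = 0.54; P(heads|C5) = 0.13.
Prior × likelihood for each source: 0.29·0.88=0.2552, 0.18·0.53=0.09540, 0.24·0.52=0.1248, 0.18·0.54=0.09720, 0.11·0.13=0.01430. Summing gives P(heads) = 0.58690.
P(Coin 2 | heads) = 0.09540 / 0.58690 = 0.163.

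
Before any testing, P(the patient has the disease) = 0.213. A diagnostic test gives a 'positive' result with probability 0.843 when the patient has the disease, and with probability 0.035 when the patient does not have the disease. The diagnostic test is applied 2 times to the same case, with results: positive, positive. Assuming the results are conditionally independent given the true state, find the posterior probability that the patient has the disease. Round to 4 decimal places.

Posterior P(H) ≈ 0.9937

With H the event that the patient has the disease, the joint likelihood of the observed sequence is P(data|H) = 0.843·0.843 = 0.71065 and P(data|¬H) = 0.035·0.035 = 0.0012250.
Bayes: P(H|data) = 0.213·0.71065 / (0.213·0.71065 + 0.787·0.0012250) = 0.15137/0.15233 = 0.9937.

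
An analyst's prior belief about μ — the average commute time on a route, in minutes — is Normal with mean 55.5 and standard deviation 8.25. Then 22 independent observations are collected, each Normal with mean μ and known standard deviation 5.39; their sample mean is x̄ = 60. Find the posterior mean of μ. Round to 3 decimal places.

Posterior mean ≈ 59.914

Prior precision 1/τ₀² = 1/8.25² = 0.0146924; data precision n/σ² = 22/5.39² = 0.757260.
Posterior precision = 0.0146924 + 0.757260 = 0.771953.
Posterior mean = (0.0146924·55.5 + 0.757260·60) / 0.771953 = 59.914.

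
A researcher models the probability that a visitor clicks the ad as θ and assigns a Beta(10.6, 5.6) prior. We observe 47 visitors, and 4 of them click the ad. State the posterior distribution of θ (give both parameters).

Observing 4 successes and 43 failures updates Beta(10.6, 5.6) by adding the success and failure counts to the two shape parameters: α = 10.6+4 = 14.6, β = 5.6+43 = 48.6.

Posterior: Beta(14.6, 48.6)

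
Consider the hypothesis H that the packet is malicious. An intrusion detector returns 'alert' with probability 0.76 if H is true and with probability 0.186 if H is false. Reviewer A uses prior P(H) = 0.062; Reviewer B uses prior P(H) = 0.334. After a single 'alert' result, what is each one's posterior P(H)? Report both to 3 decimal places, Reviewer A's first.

P('+'|H) = 0.76, P('+'|¬H) = 0.186.
Reviewer A: numerator 0.76·0.062 = 0.047120; evidence = 0.047120+0.186·0.938 = 0.22159; posterior = 0.213.
Reviewer B: numerator 0.76·0.334 = 0.25384; evidence = 0.25384+0.186·0.666 = 0.37772; posterior = 0.672.

Reviewer A: 0.213; Reviewer B: 0.672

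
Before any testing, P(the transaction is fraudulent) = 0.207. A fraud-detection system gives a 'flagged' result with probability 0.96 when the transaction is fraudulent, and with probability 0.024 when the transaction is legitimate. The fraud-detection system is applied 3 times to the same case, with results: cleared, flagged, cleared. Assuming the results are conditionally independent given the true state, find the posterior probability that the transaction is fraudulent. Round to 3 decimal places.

With H the event that the transaction is fraudulent, the joint likelihood of the observed sequence is P(data|H) = 0.04·0.96·0.04 = 0.0015360 and P(data|¬H) = 0.976·0.024·0.976 = 0.022862.
Bayes: P(H|data) = 0.207·0.0015360 / (0.207·0.0015360 + 0.793·0.022862) = 0.00031795/0.018447 = 0.0172.

Posterior P(H) ≈ 0.017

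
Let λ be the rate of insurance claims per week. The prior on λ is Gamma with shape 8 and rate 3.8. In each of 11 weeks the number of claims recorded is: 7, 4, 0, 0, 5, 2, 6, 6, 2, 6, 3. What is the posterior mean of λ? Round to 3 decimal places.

The Poisson likelihood adds the total count to the shape and the number of exposure periods to the rate. Here ∑xᵢ = 41 and n = 11, so shape 8→49 and rate 3.8→14.8.
E[λ | data] = 49/14.8 = 3.311.

Posterior mean ≈ 3.311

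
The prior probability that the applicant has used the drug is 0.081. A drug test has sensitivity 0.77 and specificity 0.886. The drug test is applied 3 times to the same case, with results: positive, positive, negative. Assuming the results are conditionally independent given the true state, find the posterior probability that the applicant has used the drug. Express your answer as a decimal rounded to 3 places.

With H the event that the applicant has used the drug, the joint likelihood of the observed sequence is P(data|H) = 0.77·0.77·0.23 = 0.13637 and P(data|¬H) = 0.114·0.114·0.886 = 0.011514.
Bayes: P(H|data) = 0.081·0.13637 / (0.081·0.13637 + 0.919·0.011514) = 0.011046/0.021628 = 0.5107.

Posterior P(H) ≈ 0.511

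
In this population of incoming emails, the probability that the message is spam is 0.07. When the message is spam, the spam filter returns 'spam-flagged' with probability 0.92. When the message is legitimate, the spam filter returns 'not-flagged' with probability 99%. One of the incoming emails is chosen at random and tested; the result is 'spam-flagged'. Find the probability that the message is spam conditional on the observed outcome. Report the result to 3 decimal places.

P(H | E) ≈ 0.874

Let H be the event that the message is spam. P(H) = 0.07, so P(¬H) = 0.93. With E the 'spam-flagged' result, P(E|H) = 0.92 and P(E|¬H) = 0.01.
P(E) = 0.92·0.07 + 0.01·0.93 = 0.064400 + 0.0093000 = 0.073700.
By Bayes' theorem, P(H|E) = 0.064400 / 0.073700 = 0.874.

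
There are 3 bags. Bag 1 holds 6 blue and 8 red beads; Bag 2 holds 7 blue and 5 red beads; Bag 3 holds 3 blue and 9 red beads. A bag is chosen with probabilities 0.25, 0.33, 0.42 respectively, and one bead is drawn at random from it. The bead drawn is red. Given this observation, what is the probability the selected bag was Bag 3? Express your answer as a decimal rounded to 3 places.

Posterior probability ≈ 0.529

P(red|Bag 1) = 0.5714; P(red|Bag 2) = 0.4167; P(red|Bag 3) = 0.75.
Prior × likelihood for each source: 0.25·0.5714=0.1429, 0.33·0.4167=0.1375, 0.42·0.75=0.3150. Summing gives P(red) = 0.59536.
P(Bag 3 | red) = 0.3150 / 0.59536 = 0.529.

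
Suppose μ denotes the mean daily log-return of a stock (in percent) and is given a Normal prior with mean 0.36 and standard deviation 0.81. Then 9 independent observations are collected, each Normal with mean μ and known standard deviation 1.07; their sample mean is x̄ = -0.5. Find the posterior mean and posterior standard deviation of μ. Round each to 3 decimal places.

Posterior mean ≈ -0.360; posterior SD ≈ 0.326

Prior precision 1/τ₀² = 1/0.81² = 1.52416; data precision n/σ² = 9/1.07² = 7.86095.
Posterior precision = 1.52416 + 7.86095 = 9.38511, giving posterior SD = 1/√9.38511 = 0.326.
Posterior mean = (1.52416·0.36 + 7.86095·-0.5) / 9.38511 = -0.360.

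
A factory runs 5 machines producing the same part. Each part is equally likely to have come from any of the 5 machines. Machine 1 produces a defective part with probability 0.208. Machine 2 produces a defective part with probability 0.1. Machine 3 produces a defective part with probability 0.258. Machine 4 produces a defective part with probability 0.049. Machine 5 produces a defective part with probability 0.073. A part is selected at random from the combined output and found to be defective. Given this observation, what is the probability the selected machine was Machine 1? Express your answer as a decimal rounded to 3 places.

Tabulate prior·likelihood by source: [1] prior 0.2, lik 0.208, product 0.04160; [2] prior 0.2, lik 0.1, product 0.02000; [3] prior 0.2, lik 0.258, product 0.05160; [4] prior 0.2, lik 0.049, product 0.009800; [5] prior 0.2, lik 0.073, product 0.01460.
Normalizing constant = 0.13760; the posterior for Machine 1 is its product over the sum, 0.04160/0.13760 = 0.302.

Posterior probability ≈ 0.302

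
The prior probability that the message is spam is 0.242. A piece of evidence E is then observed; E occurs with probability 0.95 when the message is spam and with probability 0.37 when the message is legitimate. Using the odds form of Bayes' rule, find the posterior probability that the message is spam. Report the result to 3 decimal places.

Prior odds = 0.242/(1−0.242) = 0.31926. In log-odds, ln(0.31926) = -1.1417.
Add log likelihood ratio: ln(2.5676) = 0.94296.
Posterior log-odds = -0.19879, so posterior odds = exp(-0.19879) = 0.81972. Converting, P(H|E) = 0.81972/1.8197 = 0.450.

Posterior probability ≈ 0.450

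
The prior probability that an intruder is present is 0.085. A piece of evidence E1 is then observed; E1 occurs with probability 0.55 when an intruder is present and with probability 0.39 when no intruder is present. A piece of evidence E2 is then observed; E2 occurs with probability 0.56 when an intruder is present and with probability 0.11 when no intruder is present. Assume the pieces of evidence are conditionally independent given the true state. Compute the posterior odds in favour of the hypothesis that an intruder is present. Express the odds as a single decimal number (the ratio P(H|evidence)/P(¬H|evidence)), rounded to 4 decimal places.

Posterior odds ≈ 0.6669

Prior odds = 0.085/(1−0.085) = 0.092896.
Likelihood ratio for E1 = 0.55/0.39 = 1.4103.
Likelihood ratio for E2 = 0.56/0.11 = 5.0909.
Posterior odds = prior odds × LR₁ × LR₂ = 0.66695.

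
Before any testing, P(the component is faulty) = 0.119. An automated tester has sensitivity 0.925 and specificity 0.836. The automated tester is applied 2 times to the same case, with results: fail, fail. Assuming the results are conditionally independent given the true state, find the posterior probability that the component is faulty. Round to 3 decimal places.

Posterior P(H) ≈ 0.811

Let H be the event that the component is faulty; start with P(H) = 0.119. P('fail'|H) = 0.925, P('fail'|¬H) = 0.164.
Update on result 1 ('fail'): P(H) ← 0.925·0.1190 / (0.925·0.1190 + 0.164·0.8810) = 0.11008/0.25456 = 0.4324.
Update on result 2 ('fail'): P(H) ← 0.925·0.4324 / (0.925·0.4324 + 0.164·0.5676) = 0.39998/0.49307 = 0.8112.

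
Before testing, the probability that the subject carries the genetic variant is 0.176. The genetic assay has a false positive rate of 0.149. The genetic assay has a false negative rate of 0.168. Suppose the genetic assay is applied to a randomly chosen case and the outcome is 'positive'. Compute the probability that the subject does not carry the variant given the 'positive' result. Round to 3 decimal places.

P(¬H | E) ≈ 0.456

Let H be the event that the subject carries the genetic variant. P(H) = 0.176, so P(¬H) = 0.824. With E the 'positive' result, P(E|H) = 0.832 and P(E|¬H) = 0.149.
P(E) = 0.832·0.176 + 0.149·0.824 = 0.14643 + 0.12278 = 0.26921.
By Bayes' theorem, P(H|E) = 0.14643 / 0.26921 = 0.544. Hence P(¬H|E) = 1 − 0.544 = 0.456.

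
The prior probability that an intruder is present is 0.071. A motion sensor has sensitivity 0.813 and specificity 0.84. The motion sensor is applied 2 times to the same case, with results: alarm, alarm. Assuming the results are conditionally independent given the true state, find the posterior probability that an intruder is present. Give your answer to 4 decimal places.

Let H be the event that an intruder is present; start with P(H) = 0.071. P('alarm'|H) = 0.813, P('alarm'|¬H) = 0.16.
Update on result 1 ('alarm'): P(H) ← 0.813·0.0710 / (0.813·0.0710 + 0.16·0.9290) = 0.057723/0.20636 = 0.2797.
Update on result 2 ('alarm'): P(H) ← 0.813·0.2797 / (0.813·0.2797 + 0.16·0.7203) = 0.22741/0.34265 = 0.6637.

Posterior P(H) ≈ 0.6637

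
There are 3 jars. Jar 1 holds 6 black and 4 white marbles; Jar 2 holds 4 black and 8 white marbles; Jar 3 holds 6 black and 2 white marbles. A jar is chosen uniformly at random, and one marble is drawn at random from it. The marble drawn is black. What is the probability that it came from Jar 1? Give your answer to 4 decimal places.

Tabulate prior·likelihood by source: [1] prior 0.333333, lik 0.6, product 0.2000; [2] prior 0.333333, lik 0.3333, product 0.1111; [3] prior 0.333333, lik 0.75, product 0.2500.
Normalizing constant = 0.56111; the posterior for Jar 1 is its product over the sum, 0.2000/0.56111 = 0.3564.

Posterior probability ≈ 0.3564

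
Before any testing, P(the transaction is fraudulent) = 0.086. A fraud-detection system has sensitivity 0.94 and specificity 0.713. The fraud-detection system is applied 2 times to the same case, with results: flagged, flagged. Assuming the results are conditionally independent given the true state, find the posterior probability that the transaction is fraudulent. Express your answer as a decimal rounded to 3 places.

Posterior P(H) ≈ 0.502

With H the event that the transaction is fraudulent, the joint likelihood of the observed sequence is P(data|H) = 0.94·0.94 = 0.88360 and P(data|¬H) = 0.287·0.287 = 0.082369.
Bayes: P(H|data) = 0.086·0.88360 / (0.086·0.88360 + 0.914·0.082369) = 0.075990/0.15127 = 0.5023.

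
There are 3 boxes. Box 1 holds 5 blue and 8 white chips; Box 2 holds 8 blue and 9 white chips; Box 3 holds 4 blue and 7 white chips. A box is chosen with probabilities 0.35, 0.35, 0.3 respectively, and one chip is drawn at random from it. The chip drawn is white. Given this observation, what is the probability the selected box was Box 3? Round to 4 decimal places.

Posterior probability ≈ 0.3227

Tabulate prior·likelihood by source: [1] prior 0.35, lik 0.6154, product 0.2154; [2] prior 0.35, lik 0.5294, product 0.1853; [3] prior 0.3, lik 0.6364, product 0.1909.
Normalizing constant = 0.59159; the posterior for Box 3 is its product over the sum, 0.1909/0.59159 = 0.3227.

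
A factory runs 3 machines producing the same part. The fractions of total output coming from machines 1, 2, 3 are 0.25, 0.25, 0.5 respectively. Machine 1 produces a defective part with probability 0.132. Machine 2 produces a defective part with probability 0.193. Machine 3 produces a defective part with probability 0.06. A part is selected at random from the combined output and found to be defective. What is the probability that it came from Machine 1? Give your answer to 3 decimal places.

Posterior probability ≈ 0.297

Tabulate prior·likelihood by source: [1] prior 0.25, lik 0.132, product 0.03300; [2] prior 0.25, lik 0.193, product 0.04825; [3] prior 0.5, lik 0.06, product 0.03000.
Normalizing constant = 0.11125; the posterior for Machine 1 is its product over the sum, 0.03300/0.11125 = 0.297.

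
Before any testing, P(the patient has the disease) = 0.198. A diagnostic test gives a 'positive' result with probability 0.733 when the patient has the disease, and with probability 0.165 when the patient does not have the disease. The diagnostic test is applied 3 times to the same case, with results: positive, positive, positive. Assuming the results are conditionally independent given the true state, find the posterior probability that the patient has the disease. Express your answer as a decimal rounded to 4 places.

Posterior P(H) ≈ 0.9558

Let H be the event that the patient has the disease; start with P(H) = 0.198. P('positive'|H) = 0.733, P('positive'|¬H) = 0.165.
Update on result 1 ('positive'): P(H) ← 0.733·0.1980 / (0.733·0.1980 + 0.165·0.8020) = 0.14513/0.27746 = 0.5231.
Update on result 2 ('positive'): P(H) ← 0.733·0.5231 / (0.733·0.5231 + 0.165·0.4769) = 0.38341/0.46211 = 0.8297.
Update on result 3 ('positive'): P(H) ← 0.733·0.8297 / (0.733·0.8297 + 0.165·0.1703) = 0.60818/0.63627 = 0.9558.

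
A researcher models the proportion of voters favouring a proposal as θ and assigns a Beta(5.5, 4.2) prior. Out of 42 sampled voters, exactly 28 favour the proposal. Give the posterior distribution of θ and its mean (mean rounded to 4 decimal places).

Posterior: Beta(33.5, 18.2); mean ≈ 0.6480

Observing 28 successes and 14 failures updates Beta(5.5, 4.2) by adding the success and failure counts to the two shape parameters: α = 5.5+28 = 33.5, β = 4.2+14 = 18.2.
Posterior mean = α/(α+β) = 33.5/51.7 = 0.6480.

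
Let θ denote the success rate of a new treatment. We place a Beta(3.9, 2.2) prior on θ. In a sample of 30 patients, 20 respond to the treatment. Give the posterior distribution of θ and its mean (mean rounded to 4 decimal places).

Posterior: Beta(23.9, 12.2); mean ≈ 0.6620

Observing 20 successes and 10 failures updates Beta(3.9, 2.2) by adding the success and failure counts to the two shape parameters: α = 3.9+20 = 23.9, β = 2.2+10 = 12.2.
Posterior mean = α/(α+β) = 23.9/36.1 = 0.6620.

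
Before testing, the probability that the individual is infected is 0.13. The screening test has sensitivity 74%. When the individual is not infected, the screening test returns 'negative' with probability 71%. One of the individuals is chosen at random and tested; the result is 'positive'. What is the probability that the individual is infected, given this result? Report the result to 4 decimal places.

Let H be the event that the individual is infected. P(H) = 0.13, so P(¬H) = 0.87. With E the 'positive' result, P(E|H) = 0.74 and P(E|¬H) = 0.29.
P(E) = 0.74·0.13 + 0.29·0.87 = 0.096200 + 0.25230 = 0.34850.
By Bayes' theorem, P(H|E) = 0.096200 / 0.34850 = 0.2760.

P(H | E) ≈ 0.2760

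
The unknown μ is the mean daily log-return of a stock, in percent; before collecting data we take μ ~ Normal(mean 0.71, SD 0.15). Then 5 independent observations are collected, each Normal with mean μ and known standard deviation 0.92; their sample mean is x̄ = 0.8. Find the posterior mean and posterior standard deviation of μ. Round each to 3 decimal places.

Posterior mean ≈ 0.721; posterior SD ≈ 0.141

Prior precision 1/τ₀² = 1/0.15² = 44.4444; data precision n/σ² = 5/0.92² = 5.90737.
Posterior precision = 44.4444 + 5.90737 = 50.3518, giving posterior SD = 1/√50.3518 = 0.141.
Posterior mean = (44.4444·0.71 + 5.90737·0.8) / 50.3518 = 0.721.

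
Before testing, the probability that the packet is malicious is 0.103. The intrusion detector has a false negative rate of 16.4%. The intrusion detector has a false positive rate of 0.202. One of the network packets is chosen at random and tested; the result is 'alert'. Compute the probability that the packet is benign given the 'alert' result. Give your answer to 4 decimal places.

P(¬H | E) ≈ 0.6779

Let H be the event that the packet is malicious. P(H) = 0.103, so P(¬H) = 0.897. With E the 'alert' result, P(E|H) = 0.836 and P(E|¬H) = 0.202.
P(E) = 0.836·0.103 + 0.202·0.897 = 0.086108 + 0.18119 = 0.26730.
By Bayes' theorem, P(H|E) = 0.086108 / 0.26730 = 0.3221. Hence P(¬H|E) = 1 − 0.3221 = 0.6779.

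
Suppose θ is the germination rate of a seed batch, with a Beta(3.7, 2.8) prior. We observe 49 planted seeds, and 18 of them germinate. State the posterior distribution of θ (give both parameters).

The binomial likelihood is conjugate to the Beta prior: with 18 successes and 31 failures, the posterior is Beta(3.7+18, 2.8+31) = Beta(21.7, 33.8).

Posterior: Beta(21.7, 33.8)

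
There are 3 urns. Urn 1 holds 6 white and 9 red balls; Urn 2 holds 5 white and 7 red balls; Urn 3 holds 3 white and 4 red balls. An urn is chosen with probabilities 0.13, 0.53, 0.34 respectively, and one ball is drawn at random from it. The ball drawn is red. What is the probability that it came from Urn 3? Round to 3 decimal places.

P(red|Urn 1) = 0.6; P(red|Urn 2) = 0.5833; P(red|Urn 3) = 0.5714.
Prior × likelihood for each source: 0.13·0.6=0.07800, 0.53·0.5833=0.3092, 0.34·0.5714=0.1943. Summing gives P(red) = 0.58145.
P(Urn 3 | red) = 0.1943 / 0.58145 = 0.334.

Posterior probability ≈ 0.334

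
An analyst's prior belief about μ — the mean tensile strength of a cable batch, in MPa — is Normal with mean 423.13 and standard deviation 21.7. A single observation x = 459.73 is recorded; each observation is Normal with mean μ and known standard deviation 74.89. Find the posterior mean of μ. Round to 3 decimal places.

With known σ, the Normal prior is conjugate. Weight on the data is w = (n/σ²)/(n/σ² + 1/τ₀²) = 0.00017830/(0.00017830+0.00212364) = 0.077457.
Posterior mean = w·x̄ + (1−w)·μ₀ = 0.077457·459.73 + 0.92254·423.13 = 425.965.

Posterior mean ≈ 425.965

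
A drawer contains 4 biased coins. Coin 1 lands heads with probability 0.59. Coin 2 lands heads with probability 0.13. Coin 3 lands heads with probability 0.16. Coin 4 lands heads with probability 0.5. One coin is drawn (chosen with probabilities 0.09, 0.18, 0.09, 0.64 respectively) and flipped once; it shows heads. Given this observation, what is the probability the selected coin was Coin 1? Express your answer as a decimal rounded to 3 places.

Posterior probability ≈ 0.129

Tabulate prior·likelihood by source: [1] prior 0.09, lik 0.59, product 0.05310; [2] prior 0.18, lik 0.13, product 0.02340; [3] prior 0.09, lik 0.16, product 0.01440; [4] prior 0.64, lik 0.5, product 0.3200.
Normalizing constant = 0.41090; the posterior for Coin 1 is its product over the sum, 0.05310/0.41090 = 0.129.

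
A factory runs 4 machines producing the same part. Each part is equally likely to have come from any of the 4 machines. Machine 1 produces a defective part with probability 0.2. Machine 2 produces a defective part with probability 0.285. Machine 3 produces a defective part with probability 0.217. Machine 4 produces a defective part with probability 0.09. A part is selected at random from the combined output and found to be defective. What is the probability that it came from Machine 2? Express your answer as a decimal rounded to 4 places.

Posterior probability ≈ 0.3598

P(defective|M1) = 0.2; P(defective|M2) = 0.285; P(defective|M3) = 0.217; P(defective|M4) = 0.09.
Prior × likelihood for each source: 0.25·0.2=0.05000, 0.25·0.285=0.07125, 0.25·0.217=0.05425, 0.25·0.09=0.02250. Summing gives P(defective) = 0.19800.
P(Machine 2 | defective) = 0.07125 / 0.19800 = 0.3598.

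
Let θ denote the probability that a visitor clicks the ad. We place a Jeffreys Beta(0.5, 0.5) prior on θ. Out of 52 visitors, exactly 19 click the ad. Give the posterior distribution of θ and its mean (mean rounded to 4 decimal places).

Observing 19 successes and 33 failures updates Beta(0.5, 0.5) by adding the success and failure counts to the two shape parameters: α = 0.5+19 = 19.5, β = 0.5+33 = 33.5.
E[θ | data] = 19.5/(19.5+33.5) = 0.3679.

Posterior: Beta(19.5, 33.5); mean ≈ 0.3679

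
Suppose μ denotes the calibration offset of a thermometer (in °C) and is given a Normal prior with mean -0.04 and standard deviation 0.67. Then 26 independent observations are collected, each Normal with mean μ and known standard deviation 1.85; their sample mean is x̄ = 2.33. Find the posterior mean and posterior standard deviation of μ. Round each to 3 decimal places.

Prior precision 1/τ₀² = 1/0.67² = 2.22767; data precision n/σ² = 26/1.85² = 7.59679.
Posterior precision = 2.22767 + 7.59679 = 9.82445, giving posterior SD = 1/√9.82445 = 0.319.
Posterior mean = (2.22767·-0.04 + 7.59679·2.33) / 9.82445 = 1.793.

Posterior mean ≈ 1.793; posterior SD ≈ 0.319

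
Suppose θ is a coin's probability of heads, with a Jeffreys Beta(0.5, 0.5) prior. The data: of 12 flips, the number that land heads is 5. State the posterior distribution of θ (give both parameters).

The binomial likelihood is conjugate to the Beta prior: with 5 successes and 7 failures, the posterior is Beta(0.5+5, 0.5+7) = Beta(5.5, 7.5).

Posterior: Beta(5.5, 7.5)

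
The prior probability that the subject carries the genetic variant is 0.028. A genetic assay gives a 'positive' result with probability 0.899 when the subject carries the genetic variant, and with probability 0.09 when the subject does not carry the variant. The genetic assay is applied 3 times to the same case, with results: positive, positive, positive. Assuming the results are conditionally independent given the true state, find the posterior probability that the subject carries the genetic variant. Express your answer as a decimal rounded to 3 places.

Posterior P(H) ≈ 0.966

Let H be the event that the subject carries the genetic variant; start with P(H) = 0.028. P('positive'|H) = 0.899, P('positive'|¬H) = 0.09.
Update on result 1 ('positive'): P(H) ← 0.899·0.0280 / (0.899·0.0280 + 0.09·0.9720) = 0.025172/0.11265 = 0.2234.
Update on result 2 ('positive'): P(H) ← 0.899·0.2234 / (0.899·0.2234 + 0.09·0.7766) = 0.20088/0.27077 = 0.7419.
Update on result 3 ('positive'): P(H) ← 0.899·0.7419 / (0.899·0.7419 + 0.09·0.2581) = 0.66696/0.69019 = 0.9663.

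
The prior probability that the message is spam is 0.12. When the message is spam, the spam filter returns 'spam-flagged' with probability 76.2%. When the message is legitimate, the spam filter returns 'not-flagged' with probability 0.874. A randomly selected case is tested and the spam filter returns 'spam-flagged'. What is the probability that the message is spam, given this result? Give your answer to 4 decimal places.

Write H for 'the message is spam'. Prior odds H:¬H = 0.12/0.88 = 0.13636. For the 'spam-flagged' outcome, the likelihood ratio is 0.762/0.126 = 6.0476.
Posterior odds = 0.13636 × 6.0476 = 0.82468, so P(H|E) = 0.82468/(1+0.82468) = 0.4520.

P(H | E) ≈ 0.4520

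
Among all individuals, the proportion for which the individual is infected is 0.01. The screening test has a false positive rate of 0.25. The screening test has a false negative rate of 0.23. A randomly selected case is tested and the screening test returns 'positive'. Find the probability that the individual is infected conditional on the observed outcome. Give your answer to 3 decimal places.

P(H | E) ≈ 0.030

Write H for 'the individual is infected'. Prior odds H:¬H = 0.01/0.99 = 0.010101. For the 'positive' outcome, the likelihood ratio is 0.77/0.25 = 3.0800.
Posterior odds = 0.010101 × 3.0800 = 0.031111, so P(H|E) = 0.031111/(1+0.031111) = 0.030.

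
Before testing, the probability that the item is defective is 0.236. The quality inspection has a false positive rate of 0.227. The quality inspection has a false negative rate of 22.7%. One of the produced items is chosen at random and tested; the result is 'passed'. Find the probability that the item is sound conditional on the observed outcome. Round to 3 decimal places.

Write H for 'the item is defective'. Prior odds H:¬H = 0.236/0.764 = 0.30890. For the 'passed' outcome, the likelihood ratio is 0.227/0.773 = 0.29366.
Posterior odds = 0.30890 × 0.29366 = 0.090712, so P(H|E) = 0.090712/(1+0.090712) = 0.083. Then P(¬H|E) = 1 − 0.083 = 0.917.

P(¬H | E) ≈ 0.917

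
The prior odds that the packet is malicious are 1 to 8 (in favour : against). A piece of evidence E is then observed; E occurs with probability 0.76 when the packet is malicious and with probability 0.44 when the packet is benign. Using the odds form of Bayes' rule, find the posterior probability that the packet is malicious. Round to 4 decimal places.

Posterior probability ≈ 0.1776

Prior odds = 1/8 = 0.12500.
Likelihood ratio for E = 0.76/0.44 = 1.7273.
Posterior odds = prior odds × LR = 0.21591.
Posterior probability = odds/(1+odds) = 0.21591/1.2159 = 0.1776.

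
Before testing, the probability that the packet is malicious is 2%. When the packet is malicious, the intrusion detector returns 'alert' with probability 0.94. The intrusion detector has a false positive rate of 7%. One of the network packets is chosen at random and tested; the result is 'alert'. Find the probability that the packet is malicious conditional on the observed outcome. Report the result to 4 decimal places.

P(H | E) ≈ 0.2151

Let H be the event that the packet is malicious. P(H) = 0.02, so P(¬H) = 0.98. With E the 'alert' result, P(E|H) = 0.94 and P(E|¬H) = 0.07.
P(E) = 0.94·0.02 + 0.07·0.98 = 0.018800 + 0.068600 = 0.087400.
By Bayes' theorem, P(H|E) = 0.018800 / 0.087400 = 0.2151.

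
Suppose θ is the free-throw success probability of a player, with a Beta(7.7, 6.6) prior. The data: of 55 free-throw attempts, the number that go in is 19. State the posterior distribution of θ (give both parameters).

Posterior: Beta(26.7, 42.6)

Observing 19 successes and 36 failures updates Beta(7.7, 6.6) by adding the success and failure counts to the two shape parameters: α = 7.7+19 = 26.7, β = 6.6+36 = 42.6.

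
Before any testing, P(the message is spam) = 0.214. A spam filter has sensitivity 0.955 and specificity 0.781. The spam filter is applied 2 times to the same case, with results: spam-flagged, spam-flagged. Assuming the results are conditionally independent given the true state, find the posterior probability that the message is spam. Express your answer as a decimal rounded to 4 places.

Let H be the event that the message is spam; start with P(H) = 0.214. P('spam-flagged'|H) = 0.955, P('spam-flagged'|¬H) = 0.219.
Update on result 1 ('spam-flagged'): P(H) ← 0.955·0.2140 / (0.955·0.2140 + 0.219·0.7860) = 0.20437/0.37650 = 0.5428.
Update on result 2 ('spam-flagged'): P(H) ← 0.955·0.5428 / (0.955·0.5428 + 0.219·0.4572) = 0.51838/0.61851 = 0.8381.

Posterior P(H) ≈ 0.8381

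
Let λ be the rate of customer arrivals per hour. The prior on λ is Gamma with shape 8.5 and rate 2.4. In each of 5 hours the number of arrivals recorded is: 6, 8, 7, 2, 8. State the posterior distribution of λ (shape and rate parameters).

Posterior: Gamma(shape=39.5, rate=7.4)

Total count ∑xᵢ = 31 over n = 5 hours.
Gamma is conjugate to the Poisson likelihood: posterior is Gamma(shape = 8.5+31 = 39.5, rate = 2.4+5 = 7.4).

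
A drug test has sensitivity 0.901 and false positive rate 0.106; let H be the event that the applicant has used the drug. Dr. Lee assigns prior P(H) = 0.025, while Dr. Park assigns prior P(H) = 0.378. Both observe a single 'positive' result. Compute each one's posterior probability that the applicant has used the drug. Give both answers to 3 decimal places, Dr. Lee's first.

P('+'|H) = 0.901, P('+'|¬H) = 0.106.
Dr. Lee: numerator 0.901·0.025 = 0.022525; evidence = 0.022525+0.106·0.975 = 0.12588; posterior = 0.179.
Dr. Park: numerator 0.901·0.378 = 0.34058; evidence = 0.34058+0.106·0.622 = 0.40651; posterior = 0.838.

Dr. Lee: 0.179; Dr. Park: 0.838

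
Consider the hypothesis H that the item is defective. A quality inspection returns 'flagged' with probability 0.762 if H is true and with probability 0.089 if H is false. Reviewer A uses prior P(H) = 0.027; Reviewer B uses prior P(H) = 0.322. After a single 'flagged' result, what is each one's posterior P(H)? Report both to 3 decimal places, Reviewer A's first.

Reviewer A: 0.192; Reviewer B: 0.803

P('+'|H) = 0.762, P('+'|¬H) = 0.089.
Reviewer A: numerator 0.762·0.027 = 0.020574; evidence = 0.020574+0.089·0.973 = 0.10717; posterior = 0.192.
Reviewer B: numerator 0.762·0.322 = 0.24536; evidence = 0.24536+0.089·0.678 = 0.30571; posterior = 0.803.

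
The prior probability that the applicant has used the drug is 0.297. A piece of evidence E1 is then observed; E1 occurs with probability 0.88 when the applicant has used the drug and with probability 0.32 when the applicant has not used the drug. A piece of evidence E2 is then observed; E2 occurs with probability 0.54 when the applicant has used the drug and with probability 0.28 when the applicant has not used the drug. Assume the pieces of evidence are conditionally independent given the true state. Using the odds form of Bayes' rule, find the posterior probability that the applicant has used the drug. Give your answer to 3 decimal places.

Prior odds = 0.297/(1−0.297) = 0.42248.
Likelihood ratio for E1 = 0.88/0.32 = 2.7500.
Likelihood ratio for E2 = 0.54/0.28 = 1.9286.
Posterior odds = prior odds × LR₁ × LR₂ = 2.2406.
Posterior probability = odds/(1+odds) = 2.2406/3.2406 = 0.691.

Posterior probability ≈ 0.691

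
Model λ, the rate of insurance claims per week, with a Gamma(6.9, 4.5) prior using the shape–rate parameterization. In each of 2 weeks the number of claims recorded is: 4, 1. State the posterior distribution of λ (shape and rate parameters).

The Poisson likelihood adds the total count to the shape and the number of exposure periods to the rate. Here ∑xᵢ = 5 and n = 2, so shape 6.9→11.9 and rate 4.5→6.5.

Posterior: Gamma(shape=11.9, rate=6.5)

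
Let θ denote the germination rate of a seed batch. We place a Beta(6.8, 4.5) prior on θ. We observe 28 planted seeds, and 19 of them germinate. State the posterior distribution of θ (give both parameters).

Posterior: Beta(25.8, 13.5)

Observing 19 successes and 9 failures updates Beta(6.8, 4.5) by adding the success and failure counts to the two shape parameters: α = 6.8+19 = 25.8, β = 4.5+9 = 13.5.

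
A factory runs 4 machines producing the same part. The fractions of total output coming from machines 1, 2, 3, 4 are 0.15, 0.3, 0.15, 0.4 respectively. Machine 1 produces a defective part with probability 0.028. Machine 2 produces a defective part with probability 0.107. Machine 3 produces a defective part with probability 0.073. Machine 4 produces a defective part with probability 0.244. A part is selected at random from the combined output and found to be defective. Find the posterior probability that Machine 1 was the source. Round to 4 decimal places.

Posterior probability ≈ 0.0290

Tabulate prior·likelihood by source: [1] prior 0.15, lik 0.028, product 0.004200; [2] prior 0.3, lik 0.107, product 0.03210; [3] prior 0.15, lik 0.073, product 0.01095; [4] prior 0.4, lik 0.244, product 0.09760.
Normalizing constant = 0.14485; the posterior for Machine 1 is its product over the sum, 0.004200/0.14485 = 0.0290.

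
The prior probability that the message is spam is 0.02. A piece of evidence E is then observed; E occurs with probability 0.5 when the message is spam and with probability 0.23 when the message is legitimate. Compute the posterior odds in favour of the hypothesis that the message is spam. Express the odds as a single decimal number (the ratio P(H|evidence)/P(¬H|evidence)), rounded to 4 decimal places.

Prior odds = 0.02/(1−0.02) = 0.020408.
Likelihood ratio for E = 0.5/0.23 = 2.1739.
Posterior odds = prior odds × LR = 0.044366.

Posterior odds ≈ 0.0444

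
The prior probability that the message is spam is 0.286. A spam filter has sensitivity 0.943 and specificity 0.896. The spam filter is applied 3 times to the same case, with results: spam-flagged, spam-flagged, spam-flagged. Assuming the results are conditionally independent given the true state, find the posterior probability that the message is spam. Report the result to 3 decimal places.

Posterior P(H) ≈ 0.997

With H the event that the message is spam, the joint likelihood of the observed sequence is P(data|H) = 0.943·0.943·0.943 = 0.83856 and P(data|¬H) = 0.104·0.104·0.104 = 0.0011249.
Bayes: P(H|data) = 0.286·0.83856 / (0.286·0.83856 + 0.714·0.0011249) = 0.23983/0.24063 = 0.9967.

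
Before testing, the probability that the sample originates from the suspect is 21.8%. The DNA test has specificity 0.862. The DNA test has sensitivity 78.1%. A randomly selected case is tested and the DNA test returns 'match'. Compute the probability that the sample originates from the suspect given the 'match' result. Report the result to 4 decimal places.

P(H | E) ≈ 0.6121

Write H for 'the sample originates from the suspect'. Prior odds H:¬H = 0.218/0.782 = 0.27877. For the 'match' outcome, the likelihood ratio is 0.781/0.138 = 5.6594.
Posterior odds = 0.27877 × 5.6594 = 1.5777, so P(H|E) = 1.5777/(1+1.5777) = 0.6121.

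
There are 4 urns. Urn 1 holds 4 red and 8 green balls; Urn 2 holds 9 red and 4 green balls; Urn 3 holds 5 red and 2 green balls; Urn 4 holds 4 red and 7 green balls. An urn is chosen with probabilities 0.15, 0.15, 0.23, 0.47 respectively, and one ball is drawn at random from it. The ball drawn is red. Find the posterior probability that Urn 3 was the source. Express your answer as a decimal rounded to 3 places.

Posterior probability ≈ 0.336

Tabulate prior·likelihood by source: [1] prior 0.15, lik 0.3333, product 0.05000; [2] prior 0.15, lik 0.6923, product 0.1038; [3] prior 0.23, lik 0.7143, product 0.1643; [4] prior 0.47, lik 0.3636, product 0.1709.
Normalizing constant = 0.48904; the posterior for Urn 3 is its product over the sum, 0.1643/0.48904 = 0.336.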